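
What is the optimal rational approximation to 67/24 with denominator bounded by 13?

14/5

Expand x = 67/24 as a continued fraction with the Euclidean algorithm:
  67 = 2*24 + 19, so a_0 = 2.
  24 = 1*19 + 5, so a_1 = 1.
  19 = 3*5 + 4, so a_2 = 3.
  5 = 1*4 + 1, so a_3 = 1.
  4 = 4*1 + 0, so a_4 = 4.
so x = [2; 1, 3, 1, 4].
Convergents (p_i = a_i*p_{i-1} + p_{i-2}, q_i = a_i*q_{i-1} + q_{i-2} with p_{-2}=0, p_{-1}=1, q_{-2}=1, q_{-1}=0), until the denominator exceeds 13:
  i=0: a_0=2, p_0 = 2*1 + 0 = 2, q_0 = 2*0 + 1 = 1.
  i=1: a_1=1, p_1 = 1*2 + 1 = 3, q_1 = 1*1 + 0 = 1.
  i=2: a_2=3, p_2 = 3*3 + 2 = 11, q_2 = 3*1 + 1 = 4.
  i=3: a_3=1, p_3 = 1*11 + 3 = 14, q_3 = 1*4 + 1 = 5.
  i=4: a_4=4, p_4 = 4*14 + 11 = 67, q_4 = 4*5 + 4 = 24.
q_4 = 24 > 13, so the last convergent with denominator <= 13 is p_3/q_3 = 14/5.
The closest fraction with denominator <= 13 is either p_3/q_3 or the intermediate fraction (k*p_3 + p_2)/(k*q_3 + q_2) with the largest k >= 1 whose denominator stays <= 13; these approach x as k grows, and every other convergent or intermediate fraction in range is farther away.
Largest k: floor((13 - q_2)/q_3) = floor((13 - 4)/5) = 1.
That gives (1*14 + 11)/(1*5 + 4) = 25/9.
Compare the errors: |x - 14/5| = |67*5 - 14*24|/(24*5) = 1/120, and |x - 25/9| = |67*9 - 25*24|/(24*9) = 3/216.
Cross-multiplying, 1*216 = 216 < 360 = 3*120, so 1/120 is smaller: the convergent 14/5 is closer to x than 25/9.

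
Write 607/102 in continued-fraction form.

[5; 1, 19, 2, 2]

Run the Euclidean algorithm on 607 and 102; the successive quotients are the partial quotients a_0, a_1, ... (each step inverts the fractional part left over by the previous one):
  607 = 5*102 + 97, so a_0 = 5.
  102 = 1*97 + 5, so a_1 = 1.
  97 = 19*5 + 2, so a_2 = 19.
  5 = 2*2 + 1, so a_3 = 2.
  2 = 2*1 + 0, so a_4 = 2.
The remainder reaches 0 after 5 divisions, so the expansion has 5 partial quotients, read off in order.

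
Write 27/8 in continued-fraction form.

Run the Euclidean algorithm on 27 and 8; the successive quotients are the partial quotients a_0, a_1, ... (each step inverts the fractional part left over by the previous one):
  27 = 3*8 + 3, so a_0 = 3.
  8 = 2*3 + 2, so a_1 = 2.
  3 = 1*2 + 1, so a_2 = 1.
  2 = 2*1 + 0, so a_3 = 2.
The remainder reaches 0 after 4 divisions, so the expansion has 4 partial quotients, read off in order.

[3; 2, 1, 2]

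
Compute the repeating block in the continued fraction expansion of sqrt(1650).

[40; (1, 1, 1, 1, 1, 2, 1, 1, 1, 1, 1, 80)]

Write x_i = (sqrt(1650) + m_i)/d_i with (m_0, d_0) = (0, 1). a_0 = floor(sqrt(1650)) = 40, since 40^2 = 1600 <= 1650 < 1681 = 41^2.
Iterate m_{i+1} = d_i*a_i - m_i, d_{i+1} = (1650 - m_{i+1}^2)/d_i, a_{i+1} = floor((a_0 + m_{i+1})/d_{i+1}):
  m_1 = 1*40 - 0 = 40, d_1 = (1650 - 40^2)/1 = 50/1 = 50, a_1 = floor((40 + 40)/50) = 1.
  m_2 = 50*1 - 40 = 10, d_2 = (1650 - 10^2)/50 = 1550/50 = 31, a_2 = floor((40 + 10)/31) = 1.
  m_3 = 31*1 - 10 = 21, d_3 = (1650 - 21^2)/31 = 1209/31 = 39, a_3 = floor((40 + 21)/39) = 1.
  m_4 = 39*1 - 21 = 18, d_4 = (1650 - 18^2)/39 = 1326/39 = 34, a_4 = floor((40 + 18)/34) = 1.
  m_5 = 34*1 - 18 = 16, d_5 = (1650 - 16^2)/34 = 1394/34 = 41, a_5 = floor((40 + 16)/41) = 1.
  m_6 = 41*1 - 16 = 25, d_6 = (1650 - 25^2)/41 = 1025/41 = 25, a_6 = floor((40 + 25)/25) = 2.
  m_7 = 25*2 - 25 = 25, d_7 = (1650 - 25^2)/25 = 1025/25 = 41, a_7 = floor((40 + 25)/41) = 1.
  m_8 = 41*1 - 25 = 16, d_8 = (1650 - 16^2)/41 = 1394/41 = 34, a_8 = floor((40 + 16)/34) = 1.
  m_9 = 34*1 - 16 = 18, d_9 = (1650 - 18^2)/34 = 1326/34 = 39, a_9 = floor((40 + 18)/39) = 1.
  m_10 = 39*1 - 18 = 21, d_10 = (1650 - 21^2)/39 = 1209/39 = 31, a_10 = floor((40 + 21)/31) = 1.
  m_11 = 31*1 - 21 = 10, d_11 = (1650 - 10^2)/31 = 1550/31 = 50, a_11 = floor((40 + 10)/50) = 1.
  m_12 = 50*1 - 10 = 40, d_12 = (1650 - 40^2)/50 = 50/50 = 1, a_12 = floor((40 + 40)/1) = 80.
  m_13 = 1*80 - 40 = 40, d_13 = (1650 - 40^2)/1 = 50/1 = 50: (m_13, d_13) = (m_1, d_1) = (40, 50), so from here the quotients repeat a_1, ..., a_12; the period length is 12.
Hence the expansion of sqrt(1650) is a_0 = 40 followed by the repeating block 1, 1, 1, 1, 1, 2, 1, 1, 1, 1, 1, 80 (period 12).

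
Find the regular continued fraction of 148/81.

Run the Euclidean algorithm on 148 and 81; the successive quotients are the partial quotients a_0, a_1, ... (each step inverts the fractional part left over by the previous one):
  148 = 1*81 + 67, so a_0 = 1.
  81 = 1*67 + 14, so a_1 = 1.
  67 = 4*14 + 11, so a_2 = 4.
  14 = 1*11 + 3, so a_3 = 1.
  11 = 3*3 + 2, so a_4 = 3.
  3 = 1*2 + 1, so a_5 = 1.
  2 = 2*1 + 0, so a_6 = 2.
The remainder reaches 0 after 7 divisions, so the expansion has 7 partial quotients, read off in order.

[1; 1, 4, 1, 3, 1, 2]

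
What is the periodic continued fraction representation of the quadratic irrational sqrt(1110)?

Write x_i = (sqrt(1110) + m_i)/d_i with (m_0, d_0) = (0, 1). a_0 = floor(sqrt(1110)) = 33, since 33^2 = 1089 <= 1110 < 1156 = 34^2.
Iterate m_{i+1} = d_i*a_i - m_i, d_{i+1} = (1110 - m_{i+1}^2)/d_i, a_{i+1} = floor((a_0 + m_{i+1})/d_{i+1}):
  m_1 = 1*33 - 0 = 33, d_1 = (1110 - 33^2)/1 = 21/1 = 21, a_1 = floor((33 + 33)/21) = 3.
  m_2 = 21*3 - 33 = 30, d_2 = (1110 - 30^2)/21 = 210/21 = 10, a_2 = floor((33 + 30)/10) = 6.
  m_3 = 10*6 - 30 = 30, d_3 = (1110 - 30^2)/10 = 210/10 = 21, a_3 = floor((33 + 30)/21) = 3.
  m_4 = 21*3 - 30 = 33, d_4 = (1110 - 33^2)/21 = 21/21 = 1, a_4 = floor((33 + 33)/1) = 66.
  m_5 = 1*66 - 33 = 33, d_5 = (1110 - 33^2)/1 = 21/1 = 21: (m_5, d_5) = (m_1, d_1) = (33, 21), so from here the quotients repeat a_1, ..., a_4; the period length is 4.
Hence the expansion of sqrt(1110) is a_0 = 33 followed by the repeating block 3, 6, 3, 66 (period 4).

[33; (3, 6, 3, 66)]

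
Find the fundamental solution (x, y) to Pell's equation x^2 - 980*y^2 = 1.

(x, y) = (51841, 1656)

First expand sqrt(980) as a continued fraction. With x_i = (sqrt(980) + m_i)/d_i and (m_0, d_0) = (0, 1): a_0 = floor(sqrt(980)) = 31, since 31^2 = 961 <= 980 < 1024 = 32^2.
Iterate m_{i+1} = d_i*a_i - m_i, d_{i+1} = (980 - m_{i+1}^2)/d_i, a_{i+1} = floor((a_0 + m_{i+1})/d_{i+1}):
  m_1 = 1*31 - 0 = 31, d_1 = (980 - 31^2)/1 = 19/1 = 19, a_1 = floor((31 + 31)/19) = 3.
  m_2 = 19*3 - 31 = 26, d_2 = (980 - 26^2)/19 = 304/19 = 16, a_2 = floor((31 + 26)/16) = 3.
  m_3 = 16*3 - 26 = 22, d_3 = (980 - 22^2)/16 = 496/16 = 31, a_3 = floor((31 + 22)/31) = 1.
  m_4 = 31*1 - 22 = 9, d_4 = (980 - 9^2)/31 = 899/31 = 29, a_4 = floor((31 + 9)/29) = 1.
  m_5 = 29*1 - 9 = 20, d_5 = (980 - 20^2)/29 = 580/29 = 20, a_5 = floor((31 + 20)/20) = 2.
  m_6 = 20*2 - 20 = 20, d_6 = (980 - 20^2)/20 = 580/20 = 29, a_6 = floor((31 + 20)/29) = 1.
  m_7 = 29*1 - 20 = 9, d_7 = (980 - 9^2)/29 = 899/29 = 31, a_7 = floor((31 + 9)/31) = 1.
  m_8 = 31*1 - 9 = 22, d_8 = (980 - 22^2)/31 = 496/31 = 16, a_8 = floor((31 + 22)/16) = 3.
  m_9 = 16*3 - 22 = 26, d_9 = (980 - 26^2)/16 = 304/16 = 19, a_9 = floor((31 + 26)/19) = 3.
  m_10 = 19*3 - 26 = 31, d_10 = (980 - 31^2)/19 = 19/19 = 1, a_10 = floor((31 + 31)/1) = 62.
  m_11 = 1*62 - 31 = 31, d_11 = (980 - 31^2)/1 = 19/1 = 19: (m_11, d_11) = (m_1, d_1) = (31, 19), so from here the quotients repeat a_1, ..., a_10; the period length is 10.
So sqrt(980) = [31; (3, 3, 1, 1, 2, 1, 1, 3, 3, 62)] with period length k = 10.
k is even, so the fundamental solution of x^2 - 980y^2 = 1 is (p_{k-1}, q_{k-1}) = (p_9, q_9); compute convergents through index 9.
Convergents (p_i = a_i*p_{i-1} + p_{i-2}, q_i = a_i*q_{i-1} + q_{i-2} with p_{-2}=0, p_{-1}=1, q_{-2}=1, q_{-1}=0):
  i=0: a_0=31, p_0 = 31*1 + 0 = 31, q_0 = 31*0 + 1 = 1.
  i=1: a_1=3, p_1 = 3*31 + 1 = 94, q_1 = 3*1 + 0 = 3.
  i=2: a_2=3, p_2 = 3*94 + 31 = 313, q_2 = 3*3 + 1 = 10.
  i=3: a_3=1, p_3 = 1*313 + 94 = 407, q_3 = 1*10 + 3 = 13.
  i=4: a_4=1, p_4 = 1*407 + 313 = 720, q_4 = 1*13 + 10 = 23.
  i=5: a_5=2, p_5 = 2*720 + 407 = 1847, q_5 = 2*23 + 13 = 59.
  i=6: a_6=1, p_6 = 1*1847 + 720 = 2567, q_6 = 1*59 + 23 = 82.
  i=7: a_7=1, p_7 = 1*2567 + 1847 = 4414, q_7 = 1*82 + 59 = 141.
  i=8: a_8=3, p_8 = 3*4414 + 2567 = 15809, q_8 = 3*141 + 82 = 505.
  i=9: a_9=3, p_9 = 3*15809 + 4414 = 51841, q_9 = 3*505 + 141 = 1656.
Check: 51841^2 - 980*1656^2 = 2687489281 - 2687489280 = 1, so (x, y) = (51841, 1656) solves the equation, and by the theorem it is the least positive solution.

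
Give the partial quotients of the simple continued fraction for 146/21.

Run the Euclidean algorithm on 146 and 21; the successive quotients are the partial quotients a_0, a_1, ... (each step inverts the fractional part left over by the previous one):
  146 = 6*21 + 20, so a_0 = 6.
  21 = 1*20 + 1, so a_1 = 1.
  20 = 20*1 + 0, so a_2 = 20.
The remainder reaches 0 after 3 divisions, so the expansion has 3 partial quotients, read off in order.

[6; 1, 20]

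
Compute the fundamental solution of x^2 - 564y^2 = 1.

(x, y) = (95, 4)

First expand sqrt(564) as a continued fraction. With x_i = (sqrt(564) + m_i)/d_i and (m_0, d_0) = (0, 1): a_0 = floor(sqrt(564)) = 23, since 23^2 = 529 <= 564 < 576 = 24^2.
Iterate m_{i+1} = d_i*a_i - m_i, d_{i+1} = (564 - m_{i+1}^2)/d_i, a_{i+1} = floor((a_0 + m_{i+1})/d_{i+1}):
  m_1 = 1*23 - 0 = 23, d_1 = (564 - 23^2)/1 = 35/1 = 35, a_1 = floor((23 + 23)/35) = 1.
  m_2 = 35*1 - 23 = 12, d_2 = (564 - 12^2)/35 = 420/35 = 12, a_2 = floor((23 + 12)/12) = 2.
  m_3 = 12*2 - 12 = 12, d_3 = (564 - 12^2)/12 = 420/12 = 35, a_3 = floor((23 + 12)/35) = 1.
  m_4 = 35*1 - 12 = 23, d_4 = (564 - 23^2)/35 = 35/35 = 1, a_4 = floor((23 + 23)/1) = 46.
  m_5 = 1*46 - 23 = 23, d_5 = (564 - 23^2)/1 = 35/1 = 35: (m_5, d_5) = (m_1, d_1) = (23, 35), so from here the quotients repeat a_1, ..., a_4; the period length is 4.
So sqrt(564) = [23; (1, 2, 1, 46)] with period length k = 4.
k is even, so the fundamental solution of x^2 - 564y^2 = 1 is (p_{k-1}, q_{k-1}) = (p_3, q_3); compute convergents through index 3.
Convergents (p_i = a_i*p_{i-1} + p_{i-2}, q_i = a_i*q_{i-1} + q_{i-2} with p_{-2}=0, p_{-1}=1, q_{-2}=1, q_{-1}=0):
  i=0: a_0=23, p_0 = 23*1 + 0 = 23, q_0 = 23*0 + 1 = 1.
  i=1: a_1=1, p_1 = 1*23 + 1 = 24, q_1 = 1*1 + 0 = 1.
  i=2: a_2=2, p_2 = 2*24 + 23 = 71, q_2 = 2*1 + 1 = 3.
  i=3: a_3=1, p_3 = 1*71 + 24 = 95, q_3 = 1*3 + 1 = 4.
Check: 95^2 - 564*4^2 = 9025 - 9024 = 1, so (x, y) = (95, 4) solves the equation, and by the theorem it is the least positive solution.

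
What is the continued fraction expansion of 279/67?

[4; 6, 11]

Run the Euclidean algorithm on 279 and 67; the successive quotients are the partial quotients a_0, a_1, ... (each step inverts the fractional part left over by the previous one):
  279 = 4*67 + 11, so a_0 = 4.
  67 = 6*11 + 1, so a_1 = 6.
  11 = 11*1 + 0, so a_2 = 11.
The remainder reaches 0 after 3 divisions, so the expansion has 3 partial quotients, read off in order.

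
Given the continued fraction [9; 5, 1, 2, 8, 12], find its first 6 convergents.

9/1, 46/5, 55/6, 156/17, 1303/142, 15792/1721

Using the convergent recurrence p_i = a_i*p_{i-1} + p_{i-2}, q_i = a_i*q_{i-1} + q_{i-2} with p_{-2}=0, p_{-1}=1, q_{-2}=1, q_{-1}=0:
  i=0: a_0=9, p_0 = 9*1 + 0 = 9, q_0 = 9*0 + 1 = 1.
  i=1: a_1=5, p_1 = 5*9 + 1 = 46, q_1 = 5*1 + 0 = 5.
  i=2: a_2=1, p_2 = 1*46 + 9 = 55, q_2 = 1*5 + 1 = 6.
  i=3: a_3=2, p_3 = 2*55 + 46 = 156, q_3 = 2*6 + 5 = 17.
  i=4: a_4=8, p_4 = 8*156 + 55 = 1303, q_4 = 8*17 + 6 = 142.
  i=5: a_5=12, p_5 = 12*1303 + 156 = 15792, q_5 = 12*142 + 17 = 1721.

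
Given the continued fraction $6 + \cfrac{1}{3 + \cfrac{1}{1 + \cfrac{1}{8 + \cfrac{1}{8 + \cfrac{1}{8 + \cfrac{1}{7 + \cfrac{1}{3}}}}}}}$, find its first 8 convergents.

Using the convergent recurrence p_i = a_i*p_{i-1} + p_{i-2}, q_i = a_i*q_{i-1} + q_{i-2} with p_{-2}=0, p_{-1}=1, q_{-2}=1, q_{-1}=0:
  i=0: a_0=6, p_0 = 6*1 + 0 = 6, q_0 = 6*0 + 1 = 1.
  i=1: a_1=3, p_1 = 3*6 + 1 = 19, q_1 = 3*1 + 0 = 3.
  i=2: a_2=1, p_2 = 1*19 + 6 = 25, q_2 = 1*3 + 1 = 4.
  i=3: a_3=8, p_3 = 8*25 + 19 = 219, q_3 = 8*4 + 3 = 35.
  i=4: a_4=8, p_4 = 8*219 + 25 = 1777, q_4 = 8*35 + 4 = 284.
  i=5: a_5=8, p_5 = 8*1777 + 219 = 14435, q_5 = 8*284 + 35 = 2307.
  i=6: a_6=7, p_6 = 7*14435 + 1777 = 102822, q_6 = 7*2307 + 284 = 16433.
  i=7: a_7=3, p_7 = 3*102822 + 14435 = 322901, q_7 = 3*16433 + 2307 = 51606.

6/1, 19/3, 25/4, 219/35, 1777/284, 14435/2307, 102822/16433, 322901/51606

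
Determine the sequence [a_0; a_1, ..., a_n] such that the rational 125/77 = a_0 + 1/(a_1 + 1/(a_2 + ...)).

[1; 1, 1, 1, 1, 1, 9]

Run the Euclidean algorithm on 125 and 77; the successive quotients are the partial quotients a_0, a_1, ... (each step inverts the fractional part left over by the previous one):
  125 = 1*77 + 48, so a_0 = 1.
  77 = 1*48 + 29, so a_1 = 1.
  48 = 1*29 + 19, so a_2 = 1.
  29 = 1*19 + 10, so a_3 = 1.
  19 = 1*10 + 9, so a_4 = 1.
  10 = 1*9 + 1, so a_5 = 1.
  9 = 9*1 + 0, so a_6 = 9.
The remainder reaches 0 after 7 divisions, so the expansion has 7 partial quotients, read off in order.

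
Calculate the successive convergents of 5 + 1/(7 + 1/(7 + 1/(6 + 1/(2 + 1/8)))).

Using the convergent recurrence p_i = a_i*p_{i-1} + p_{i-2}, q_i = a_i*q_{i-1} + q_{i-2} with p_{-2}=0, p_{-1}=1, q_{-2}=1, q_{-1}=0:
  i=0: a_0=5, p_0 = 5*1 + 0 = 5, q_0 = 5*0 + 1 = 1.
  i=1: a_1=7, p_1 = 7*5 + 1 = 36, q_1 = 7*1 + 0 = 7.
  i=2: a_2=7, p_2 = 7*36 + 5 = 257, q_2 = 7*7 + 1 = 50.
  i=3: a_3=6, p_3 = 6*257 + 36 = 1578, q_3 = 6*50 + 7 = 307.
  i=4: a_4=2, p_4 = 2*1578 + 257 = 3413, q_4 = 2*307 + 50 = 664.
  i=5: a_5=8, p_5 = 8*3413 + 1578 = 28882, q_5 = 8*664 + 307 = 5619.

5/1, 36/7, 257/50, 1578/307, 3413/664, 28882/5619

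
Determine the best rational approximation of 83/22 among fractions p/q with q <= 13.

Expand x = 83/22 as a continued fraction with the Euclidean algorithm:
  83 = 3*22 + 17, so a_0 = 3.
  22 = 1*17 + 5, so a_1 = 1.
  17 = 3*5 + 2, so a_2 = 3.
  5 = 2*2 + 1, so a_3 = 2.
  2 = 2*1 + 0, so a_4 = 2.
so x = [3; 1, 3, 2, 2].
Convergents (p_i = a_i*p_{i-1} + p_{i-2}, q_i = a_i*q_{i-1} + q_{i-2} with p_{-2}=0, p_{-1}=1, q_{-2}=1, q_{-1}=0), until the denominator exceeds 13:
  i=0: a_0=3, p_0 = 3*1 + 0 = 3, q_0 = 3*0 + 1 = 1.
  i=1: a_1=1, p_1 = 1*3 + 1 = 4, q_1 = 1*1 + 0 = 1.
  i=2: a_2=3, p_2 = 3*4 + 3 = 15, q_2 = 3*1 + 1 = 4.
  i=3: a_3=2, p_3 = 2*15 + 4 = 34, q_3 = 2*4 + 1 = 9.
  i=4: a_4=2, p_4 = 2*34 + 15 = 83, q_4 = 2*9 + 4 = 22.
q_4 = 22 > 13, so the last convergent with denominator <= 13 is p_3/q_3 = 34/9.
The closest fraction with denominator <= 13 is either p_3/q_3 or the intermediate fraction (k*p_3 + p_2)/(k*q_3 + q_2) with the largest k >= 1 whose denominator stays <= 13; these approach x as k grows, and every other convergent or intermediate fraction in range is farther away.
Largest k: floor((13 - q_2)/q_3) = floor((13 - 4)/9) = 1.
That gives (1*34 + 15)/(1*9 + 4) = 49/13.
Compare the errors: |x - 34/9| = |83*9 - 34*22|/(22*9) = 1/198, and |x - 49/13| = |83*13 - 49*22|/(22*13) = 1/286.
Cross-multiplying, 1*198 = 198 < 286 = 1*286, so 1/286 is smaller: the intermediate fraction 49/13 is closer to x than 34/9.

49/13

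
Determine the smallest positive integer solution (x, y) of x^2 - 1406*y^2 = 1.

First expand sqrt(1406) as a continued fraction. With x_i = (sqrt(1406) + m_i)/d_i and (m_0, d_0) = (0, 1): a_0 = floor(sqrt(1406)) = 37, since 37^2 = 1369 <= 1406 < 1444 = 38^2.
Iterate m_{i+1} = d_i*a_i - m_i, d_{i+1} = (1406 - m_{i+1}^2)/d_i, a_{i+1} = floor((a_0 + m_{i+1})/d_{i+1}):
  m_1 = 1*37 - 0 = 37, d_1 = (1406 - 37^2)/1 = 37/1 = 37, a_1 = floor((37 + 37)/37) = 2.
  m_2 = 37*2 - 37 = 37, d_2 = (1406 - 37^2)/37 = 37/37 = 1, a_2 = floor((37 + 37)/1) = 74.
  m_3 = 1*74 - 37 = 37, d_3 = (1406 - 37^2)/1 = 37/1 = 37: (m_3, d_3) = (m_1, d_1) = (37, 37), so from here the quotients repeat a_1, a_2; the period length is 2.
So sqrt(1406) = [37; (2, 74)] with period length k = 2.
k is even, so the fundamental solution of x^2 - 1406y^2 = 1 is (p_{k-1}, q_{k-1}) = (p_1, q_1); compute convergents through index 1.
Convergents (p_i = a_i*p_{i-1} + p_{i-2}, q_i = a_i*q_{i-1} + q_{i-2} with p_{-2}=0, p_{-1}=1, q_{-2}=1, q_{-1}=0):
  i=0: a_0=37, p_0 = 37*1 + 0 = 37, q_0 = 37*0 + 1 = 1.
  i=1: a_1=2, p_1 = 2*37 + 1 = 75, q_1 = 2*1 + 0 = 2.
Check: 75^2 - 1406*2^2 = 5625 - 5624 = 1, so (x, y) = (75, 2) solves the equation, and by the theorem it is the least positive solution.

(x, y) = (75, 2)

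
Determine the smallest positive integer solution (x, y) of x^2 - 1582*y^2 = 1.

First expand sqrt(1582) as a continued fraction. With x_i = (sqrt(1582) + m_i)/d_i and (m_0, d_0) = (0, 1): a_0 = floor(sqrt(1582)) = 39, since 39^2 = 1521 <= 1582 < 1600 = 40^2.
Iterate m_{i+1} = d_i*a_i - m_i, d_{i+1} = (1582 - m_{i+1}^2)/d_i, a_{i+1} = floor((a_0 + m_{i+1})/d_{i+1}):
  m_1 = 1*39 - 0 = 39, d_1 = (1582 - 39^2)/1 = 61/1 = 61, a_1 = floor((39 + 39)/61) = 1.
  m_2 = 61*1 - 39 = 22, d_2 = (1582 - 22^2)/61 = 1098/61 = 18, a_2 = floor((39 + 22)/18) = 3.
  m_3 = 18*3 - 22 = 32, d_3 = (1582 - 32^2)/18 = 558/18 = 31, a_3 = floor((39 + 32)/31) = 2.
  m_4 = 31*2 - 32 = 30, d_4 = (1582 - 30^2)/31 = 682/31 = 22, a_4 = floor((39 + 30)/22) = 3.
  m_5 = 22*3 - 30 = 36, d_5 = (1582 - 36^2)/22 = 286/22 = 13, a_5 = floor((39 + 36)/13) = 5.
  m_6 = 13*5 - 36 = 29, d_6 = (1582 - 29^2)/13 = 741/13 = 57, a_6 = floor((39 + 29)/57) = 1.
  m_7 = 57*1 - 29 = 28, d_7 = (1582 - 28^2)/57 = 798/57 = 14, a_7 = floor((39 + 28)/14) = 4.
  m_8 = 14*4 - 28 = 28, d_8 = (1582 - 28^2)/14 = 798/14 = 57, a_8 = floor((39 + 28)/57) = 1.
  m_9 = 57*1 - 28 = 29, d_9 = (1582 - 29^2)/57 = 741/57 = 13, a_9 = floor((39 + 29)/13) = 5.
  m_10 = 13*5 - 29 = 36, d_10 = (1582 - 36^2)/13 = 286/13 = 22, a_10 = floor((39 + 36)/22) = 3.
  m_11 = 22*3 - 36 = 30, d_11 = (1582 - 30^2)/22 = 682/22 = 31, a_11 = floor((39 + 30)/31) = 2.
  m_12 = 31*2 - 30 = 32, d_12 = (1582 - 32^2)/31 = 558/31 = 18, a_12 = floor((39 + 32)/18) = 3.
  m_13 = 18*3 - 32 = 22, d_13 = (1582 - 22^2)/18 = 1098/18 = 61, a_13 = floor((39 + 22)/61) = 1.
  m_14 = 61*1 - 22 = 39, d_14 = (1582 - 39^2)/61 = 61/61 = 1, a_14 = floor((39 + 39)/1) = 78.
  m_15 = 1*78 - 39 = 39, d_15 = (1582 - 39^2)/1 = 61/1 = 61: (m_15, d_15) = (m_1, d_1) = (39, 61), so from here the quotients repeat a_1, ..., a_14; the period length is 14.
So sqrt(1582) = [39; (1, 3, 2, 3, 5, 1, 4, 1, 5, 3, 2, 3, 1, 78)] with period length k = 14.
k is even, so the fundamental solution of x^2 - 1582y^2 = 1 is (p_{k-1}, q_{k-1}) = (p_13, q_13); compute convergents through index 13.
Convergents (p_i = a_i*p_{i-1} + p_{i-2}, q_i = a_i*q_{i-1} + q_{i-2} with p_{-2}=0, p_{-1}=1, q_{-2}=1, q_{-1}=0):
  i=0: a_0=39, p_0 = 39*1 + 0 = 39, q_0 = 39*0 + 1 = 1.
  i=1: a_1=1, p_1 = 1*39 + 1 = 40, q_1 = 1*1 + 0 = 1.
  i=2: a_2=3, p_2 = 3*40 + 39 = 159, q_2 = 3*1 + 1 = 4.
  i=3: a_3=2, p_3 = 2*159 + 40 = 358, q_3 = 2*4 + 1 = 9.
  i=4: a_4=3, p_4 = 3*358 + 159 = 1233, q_4 = 3*9 + 4 = 31.
  i=5: a_5=5, p_5 = 5*1233 + 358 = 6523, q_5 = 5*31 + 9 = 164.
  i=6: a_6=1, p_6 = 1*6523 + 1233 = 7756, q_6 = 1*164 + 31 = 195.
  i=7: a_7=4, p_7 = 4*7756 + 6523 = 37547, q_7 = 4*195 + 164 = 944.
  i=8: a_8=1, p_8 = 1*37547 + 7756 = 45303, q_8 = 1*944 + 195 = 1139.
  i=9: a_9=5, p_9 = 5*45303 + 37547 = 264062, q_9 = 5*1139 + 944 = 6639.
  i=10: a_10=3, p_10 = 3*264062 + 45303 = 837489, q_10 = 3*6639 + 1139 = 21056.
  i=11: a_11=2, p_11 = 2*837489 + 264062 = 1939040, q_11 = 2*21056 + 6639 = 48751.
  i=12: a_12=3, p_12 = 3*1939040 + 837489 = 6654609, q_12 = 3*48751 + 21056 = 167309.
  i=13: a_13=1, p_13 = 1*6654609 + 1939040 = 8593649, q_13 = 1*167309 + 48751 = 216060.
Check: 8593649^2 - 1582*216060^2 = 73850803135201 - 73850803135200 = 1, so (x, y) = (8593649, 216060) solves the equation, and by the theorem it is the least positive solution.

(x, y) = (8593649, 216060)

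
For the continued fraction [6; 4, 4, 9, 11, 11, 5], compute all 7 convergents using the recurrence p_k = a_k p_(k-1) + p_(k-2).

6/1, 25/4, 106/17, 979/157, 10875/1744, 120604/19341, 613895/98449

Using the convergent recurrence p_i = a_i*p_{i-1} + p_{i-2}, q_i = a_i*q_{i-1} + q_{i-2} with p_{-2}=0, p_{-1}=1, q_{-2}=1, q_{-1}=0:
  i=0: a_0=6, p_0 = 6*1 + 0 = 6, q_0 = 6*0 + 1 = 1.
  i=1: a_1=4, p_1 = 4*6 + 1 = 25, q_1 = 4*1 + 0 = 4.
  i=2: a_2=4, p_2 = 4*25 + 6 = 106, q_2 = 4*4 + 1 = 17.
  i=3: a_3=9, p_3 = 9*106 + 25 = 979, q_3 = 9*17 + 4 = 157.
  i=4: a_4=11, p_4 = 11*979 + 106 = 10875, q_4 = 11*157 + 17 = 1744.
  i=5: a_5=11, p_5 = 11*10875 + 979 = 120604, q_5 = 11*1744 + 157 = 19341.
  i=6: a_6=5, p_6 = 5*120604 + 10875 = 613895, q_6 = 5*19341 + 1744 = 98449.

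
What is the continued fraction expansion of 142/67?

Run the Euclidean algorithm on 142 and 67; the successive quotients are the partial quotients a_0, a_1, ... (each step inverts the fractional part left over by the previous one):
  142 = 2*67 + 8, so a_0 = 2.
  67 = 8*8 + 3, so a_1 = 8.
  8 = 2*3 + 2, so a_2 = 2.
  3 = 1*2 + 1, so a_3 = 1.
  2 = 2*1 + 0, so a_4 = 2.
The remainder reaches 0 after 5 divisions, so the expansion has 5 partial quotients, read off in order.

[2; 8, 2, 1, 2]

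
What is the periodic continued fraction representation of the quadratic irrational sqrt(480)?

Write x_i = (sqrt(480) + m_i)/d_i with (m_0, d_0) = (0, 1). a_0 = floor(sqrt(480)) = 21, since 21^2 = 441 <= 480 < 484 = 22^2.
Iterate m_{i+1} = d_i*a_i - m_i, d_{i+1} = (480 - m_{i+1}^2)/d_i, a_{i+1} = floor((a_0 + m_{i+1})/d_{i+1}):
  m_1 = 1*21 - 0 = 21, d_1 = (480 - 21^2)/1 = 39/1 = 39, a_1 = floor((21 + 21)/39) = 1.
  m_2 = 39*1 - 21 = 18, d_2 = (480 - 18^2)/39 = 156/39 = 4, a_2 = floor((21 + 18)/4) = 9.
  m_3 = 4*9 - 18 = 18, d_3 = (480 - 18^2)/4 = 156/4 = 39, a_3 = floor((21 + 18)/39) = 1.
  m_4 = 39*1 - 18 = 21, d_4 = (480 - 21^2)/39 = 39/39 = 1, a_4 = floor((21 + 21)/1) = 42.
  m_5 = 1*42 - 21 = 21, d_5 = (480 - 21^2)/1 = 39/1 = 39: (m_5, d_5) = (m_1, d_1) = (21, 39), so from here the quotients repeat a_1, ..., a_4; the period length is 4.
Hence the expansion of sqrt(480) is a_0 = 21 followed by the repeating block 1, 9, 1, 42 (period 4).

[21; (1, 9, 1, 42)]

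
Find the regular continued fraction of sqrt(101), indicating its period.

[10; (20)]

Write x_i = (sqrt(101) + m_i)/d_i with (m_0, d_0) = (0, 1). a_0 = floor(sqrt(101)) = 10, since 10^2 = 100 <= 101 < 121 = 11^2.
Iterate m_{i+1} = d_i*a_i - m_i, d_{i+1} = (101 - m_{i+1}^2)/d_i, a_{i+1} = floor((a_0 + m_{i+1})/d_{i+1}):
  m_1 = 1*10 - 0 = 10, d_1 = (101 - 10^2)/1 = 1/1 = 1, a_1 = floor((10 + 10)/1) = 20.
  m_2 = 1*20 - 10 = 10, d_2 = (101 - 10^2)/1 = 1/1 = 1: (m_2, d_2) = (m_1, d_1) = (10, 1), so from here the quotient a_1 repeats; the period length is 1.
Hence the expansion of sqrt(101) is a_0 = 10 followed by the repeating block 20 (period 1).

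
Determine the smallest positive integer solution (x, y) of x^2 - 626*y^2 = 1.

First expand sqrt(626) as a continued fraction. With x_i = (sqrt(626) + m_i)/d_i and (m_0, d_0) = (0, 1): a_0 = floor(sqrt(626)) = 25, since 25^2 = 625 <= 626 < 676 = 26^2.
Iterate m_{i+1} = d_i*a_i - m_i, d_{i+1} = (626 - m_{i+1}^2)/d_i, a_{i+1} = floor((a_0 + m_{i+1})/d_{i+1}):
  m_1 = 1*25 - 0 = 25, d_1 = (626 - 25^2)/1 = 1/1 = 1, a_1 = floor((25 + 25)/1) = 50.
  m_2 = 1*50 - 25 = 25, d_2 = (626 - 25^2)/1 = 1/1 = 1: (m_2, d_2) = (m_1, d_1) = (25, 1), so from here the quotient a_1 repeats; the period length is 1.
So sqrt(626) = [25; (50)] with period length k = 1.
k is odd, so (p_{k-1}, q_{k-1}) only solves x^2 - 626y^2 = -1 and the fundamental solution of x^2 - 626y^2 = 1 is (p_{2k-1}, q_{2k-1}) = (p_1, q_1); compute convergents through index 1, running through the period twice.
Convergents (p_i = a_i*p_{i-1} + p_{i-2}, q_i = a_i*q_{i-1} + q_{i-2} with p_{-2}=0, p_{-1}=1, q_{-2}=1, q_{-1}=0):
  i=0: a_0=25, p_0 = 25*1 + 0 = 25, q_0 = 25*0 + 1 = 1.
  i=1: a_1=50, p_1 = 50*25 + 1 = 1251, q_1 = 50*1 + 0 = 50.
Indeed p_0^2 - 626*q_0^2 = 625 - 626 = -1, not +1.
Check: 1251^2 - 626*50^2 = 1565001 - 1565000 = 1, so (x, y) = (1251, 50) solves the equation, and by the theorem it is the least positive solution.

(x, y) = (1251, 50)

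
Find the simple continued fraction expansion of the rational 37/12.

Run the Euclidean algorithm on 37 and 12; the successive quotients are the partial quotients a_0, a_1, ... (each step inverts the fractional part left over by the previous one):
  37 = 3*12 + 1, so a_0 = 3.
  12 = 12*1 + 0, so a_1 = 12.
The remainder reaches 0 after 2 divisions, so the expansion has 2 partial quotients, read off in order.

[3; 12]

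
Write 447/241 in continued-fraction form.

Run the Euclidean algorithm on 447 and 241; the successive quotients are the partial quotients a_0, a_1, ... (each step inverts the fractional part left over by the previous one):
  447 = 1*241 + 206, so a_0 = 1.
  241 = 1*206 + 35, so a_1 = 1.
  206 = 5*35 + 31, so a_2 = 5.
  35 = 1*31 + 4, so a_3 = 1.
  31 = 7*4 + 3, so a_4 = 7.
  4 = 1*3 + 1, so a_5 = 1.
  3 = 3*1 + 0, so a_6 = 3.
The remainder reaches 0 after 7 divisions, so the expansion has 7 partial quotients, read off in order.

[1; 1, 5, 1, 7, 1, 3]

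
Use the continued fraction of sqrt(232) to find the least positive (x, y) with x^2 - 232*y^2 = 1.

(x, y) = (19603, 1287)

First expand sqrt(232) as a continued fraction. With x_i = (sqrt(232) + m_i)/d_i and (m_0, d_0) = (0, 1): a_0 = floor(sqrt(232)) = 15, since 15^2 = 225 <= 232 < 256 = 16^2.
Iterate m_{i+1} = d_i*a_i - m_i, d_{i+1} = (232 - m_{i+1}^2)/d_i, a_{i+1} = floor((a_0 + m_{i+1})/d_{i+1}):
  m_1 = 1*15 - 0 = 15, d_1 = (232 - 15^2)/1 = 7/1 = 7, a_1 = floor((15 + 15)/7) = 4.
  m_2 = 7*4 - 15 = 13, d_2 = (232 - 13^2)/7 = 63/7 = 9, a_2 = floor((15 + 13)/9) = 3.
  m_3 = 9*3 - 13 = 14, d_3 = (232 - 14^2)/9 = 36/9 = 4, a_3 = floor((15 + 14)/4) = 7.
  m_4 = 4*7 - 14 = 14, d_4 = (232 - 14^2)/4 = 36/4 = 9, a_4 = floor((15 + 14)/9) = 3.
  m_5 = 9*3 - 14 = 13, d_5 = (232 - 13^2)/9 = 63/9 = 7, a_5 = floor((15 + 13)/7) = 4.
  m_6 = 7*4 - 13 = 15, d_6 = (232 - 15^2)/7 = 7/7 = 1, a_6 = floor((15 + 15)/1) = 30.
  m_7 = 1*30 - 15 = 15, d_7 = (232 - 15^2)/1 = 7/1 = 7: (m_7, d_7) = (m_1, d_1) = (15, 7), so from here the quotients repeat a_1, ..., a_6; the period length is 6.
So sqrt(232) = [15; (4, 3, 7, 3, 4, 30)] with period length k = 6.
k is even, so the fundamental solution of x^2 - 232y^2 = 1 is (p_{k-1}, q_{k-1}) = (p_5, q_5); compute convergents through index 5.
Convergents (p_i = a_i*p_{i-1} + p_{i-2}, q_i = a_i*q_{i-1} + q_{i-2} with p_{-2}=0, p_{-1}=1, q_{-2}=1, q_{-1}=0):
  i=0: a_0=15, p_0 = 15*1 + 0 = 15, q_0 = 15*0 + 1 = 1.
  i=1: a_1=4, p_1 = 4*15 + 1 = 61, q_1 = 4*1 + 0 = 4.
  i=2: a_2=3, p_2 = 3*61 + 15 = 198, q_2 = 3*4 + 1 = 13.
  i=3: a_3=7, p_3 = 7*198 + 61 = 1447, q_3 = 7*13 + 4 = 95.
  i=4: a_4=3, p_4 = 3*1447 + 198 = 4539, q_4 = 3*95 + 13 = 298.
  i=5: a_5=4, p_5 = 4*4539 + 1447 = 19603, q_5 = 4*298 + 95 = 1287.
Check: 19603^2 - 232*1287^2 = 384277609 - 384277608 = 1, so (x, y) = (19603, 1287) solves the equation, and by the theorem it is the least positive solution.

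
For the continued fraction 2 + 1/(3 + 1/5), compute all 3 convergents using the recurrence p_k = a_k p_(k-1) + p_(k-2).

2/1, 7/3, 37/16

Using the convergent recurrence p_i = a_i*p_{i-1} + p_{i-2}, q_i = a_i*q_{i-1} + q_{i-2} with p_{-2}=0, p_{-1}=1, q_{-2}=1, q_{-1}=0:
  i=0: a_0=2, p_0 = 2*1 + 0 = 2, q_0 = 2*0 + 1 = 1.
  i=1: a_1=3, p_1 = 3*2 + 1 = 7, q_1 = 3*1 + 0 = 3.
  i=2: a_2=5, p_2 = 5*7 + 2 = 37, q_2 = 5*3 + 1 = 16.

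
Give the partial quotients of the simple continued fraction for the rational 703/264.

[2; 1, 1, 1, 28, 1, 2]

Run the Euclidean algorithm on 703 and 264; the successive quotients are the partial quotients a_0, a_1, ... (each step inverts the fractional part left over by the previous one):
  703 = 2*264 + 175, so a_0 = 2.
  264 = 1*175 + 89, so a_1 = 1.
  175 = 1*89 + 86, so a_2 = 1.
  89 = 1*86 + 3, so a_3 = 1.
  86 = 28*3 + 2, so a_4 = 28.
  3 = 1*2 + 1, so a_5 = 1.
  2 = 2*1 + 0, so a_6 = 2.
The remainder reaches 0 after 7 divisions, so the expansion has 7 partial quotients, read off in order.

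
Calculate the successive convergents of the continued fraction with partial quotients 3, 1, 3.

Using the convergent recurrence p_i = a_i*p_{i-1} + p_{i-2}, q_i = a_i*q_{i-1} + q_{i-2} with p_{-2}=0, p_{-1}=1, q_{-2}=1, q_{-1}=0:
  i=0: a_0=3, p_0 = 3*1 + 0 = 3, q_0 = 3*0 + 1 = 1.
  i=1: a_1=1, p_1 = 1*3 + 1 = 4, q_1 = 1*1 + 0 = 1.
  i=2: a_2=3, p_2 = 3*4 + 3 = 15, q_2 = 3*1 + 1 = 4.

3/1, 4/1, 15/4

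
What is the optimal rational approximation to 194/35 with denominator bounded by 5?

Expand x = 194/35 as a continued fraction with the Euclidean algorithm:
  194 = 5*35 + 19, so a_0 = 5.
  35 = 1*19 + 16, so a_1 = 1.
  19 = 1*16 + 3, so a_2 = 1.
  16 = 5*3 + 1, so a_3 = 5.
  3 = 3*1 + 0, so a_4 = 3.
so x = [5; 1, 1, 5, 3].
Convergents (p_i = a_i*p_{i-1} + p_{i-2}, q_i = a_i*q_{i-1} + q_{i-2} with p_{-2}=0, p_{-1}=1, q_{-2}=1, q_{-1}=0), until the denominator exceeds 5:
  i=0: a_0=5, p_0 = 5*1 + 0 = 5, q_0 = 5*0 + 1 = 1.
  i=1: a_1=1, p_1 = 1*5 + 1 = 6, q_1 = 1*1 + 0 = 1.
  i=2: a_2=1, p_2 = 1*6 + 5 = 11, q_2 = 1*1 + 1 = 2.
  i=3: a_3=5, p_3 = 5*11 + 6 = 61, q_3 = 5*2 + 1 = 11.
q_3 = 11 > 5, so the last convergent with denominator <= 5 is p_2/q_2 = 11/2.
The closest fraction with denominator <= 5 is either p_2/q_2 or the intermediate fraction (k*p_2 + p_1)/(k*q_2 + q_1) with the largest k >= 1 whose denominator stays <= 5; these approach x as k grows, and every other convergent or intermediate fraction in range is farther away.
Largest k: floor((5 - q_1)/q_2) = floor((5 - 1)/2) = 2.
That gives (2*11 + 6)/(2*2 + 1) = 28/5.
Compare the errors: |x - 11/2| = |194*2 - 11*35|/(35*2) = 3/70, and |x - 28/5| = |194*5 - 28*35|/(35*5) = 10/175.
Cross-multiplying, 3*175 = 525 < 700 = 10*70, so 3/70 is smaller: the convergent 11/2 is closer to x than 28/5.

11/2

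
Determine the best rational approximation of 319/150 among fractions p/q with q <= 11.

Expand x = 319/150 as a continued fraction with the Euclidean algorithm:
  319 = 2*150 + 19, so a_0 = 2.
  150 = 7*19 + 17, so a_1 = 7.
  19 = 1*17 + 2, so a_2 = 1.
  17 = 8*2 + 1, so a_3 = 8.
  2 = 2*1 + 0, so a_4 = 2.
so x = [2; 7, 1, 8, 2].
Convergents (p_i = a_i*p_{i-1} + p_{i-2}, q_i = a_i*q_{i-1} + q_{i-2} with p_{-2}=0, p_{-1}=1, q_{-2}=1, q_{-1}=0), until the denominator exceeds 11:
  i=0: a_0=2, p_0 = 2*1 + 0 = 2, q_0 = 2*0 + 1 = 1.
  i=1: a_1=7, p_1 = 7*2 + 1 = 15, q_1 = 7*1 + 0 = 7.
  i=2: a_2=1, p_2 = 1*15 + 2 = 17, q_2 = 1*7 + 1 = 8.
  i=3: a_3=8, p_3 = 8*17 + 15 = 151, q_3 = 8*8 + 7 = 71.
q_3 = 71 > 11, so the last convergent with denominator <= 11 is p_2/q_2 = 17/8.
The closest fraction with denominator <= 11 is either p_2/q_2 or the intermediate fraction (k*p_2 + p_1)/(k*q_2 + q_1) with the largest k >= 1 whose denominator stays <= 11; these approach x as k grows, and every other convergent or intermediate fraction in range is farther away.
Largest k: floor((11 - q_1)/q_2) = floor((11 - 7)/8) = 0.
Since k = 0, no intermediate fraction beyond p_2/q_2 has denominator <= 11, so the convergent 17/8 is the closest (its error is |319*8 - 17*150|/(150*8) = 2/1200).

17/8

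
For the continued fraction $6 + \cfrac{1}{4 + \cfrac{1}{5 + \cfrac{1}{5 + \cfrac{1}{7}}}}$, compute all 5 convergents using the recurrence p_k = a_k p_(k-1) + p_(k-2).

Using the convergent recurrence p_i = a_i*p_{i-1} + p_{i-2}, q_i = a_i*q_{i-1} + q_{i-2} with p_{-2}=0, p_{-1}=1, q_{-2}=1, q_{-1}=0:
  i=0: a_0=6, p_0 = 6*1 + 0 = 6, q_0 = 6*0 + 1 = 1.
  i=1: a_1=4, p_1 = 4*6 + 1 = 25, q_1 = 4*1 + 0 = 4.
  i=2: a_2=5, p_2 = 5*25 + 6 = 131, q_2 = 5*4 + 1 = 21.
  i=3: a_3=5, p_3 = 5*131 + 25 = 680, q_3 = 5*21 + 4 = 109.
  i=4: a_4=7, p_4 = 7*680 + 131 = 4891, q_4 = 7*109 + 21 = 784.

6/1, 25/4, 131/21, 680/109, 4891/784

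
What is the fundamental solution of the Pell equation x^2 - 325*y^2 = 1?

First expand sqrt(325) as a continued fraction. With x_i = (sqrt(325) + m_i)/d_i and (m_0, d_0) = (0, 1): a_0 = floor(sqrt(325)) = 18, since 18^2 = 324 <= 325 < 361 = 19^2.
Iterate m_{i+1} = d_i*a_i - m_i, d_{i+1} = (325 - m_{i+1}^2)/d_i, a_{i+1} = floor((a_0 + m_{i+1})/d_{i+1}):
  m_1 = 1*18 - 0 = 18, d_1 = (325 - 18^2)/1 = 1/1 = 1, a_1 = floor((18 + 18)/1) = 36.
  m_2 = 1*36 - 18 = 18, d_2 = (325 - 18^2)/1 = 1/1 = 1: (m_2, d_2) = (m_1, d_1) = (18, 1), so from here the quotient a_1 repeats; the period length is 1.
So sqrt(325) = [18; (36)] with period length k = 1.
k is odd, so (p_{k-1}, q_{k-1}) only solves x^2 - 325y^2 = -1 and the fundamental solution of x^2 - 325y^2 = 1 is (p_{2k-1}, q_{2k-1}) = (p_1, q_1); compute convergents through index 1, running through the period twice.
Convergents (p_i = a_i*p_{i-1} + p_{i-2}, q_i = a_i*q_{i-1} + q_{i-2} with p_{-2}=0, p_{-1}=1, q_{-2}=1, q_{-1}=0):
  i=0: a_0=18, p_0 = 18*1 + 0 = 18, q_0 = 18*0 + 1 = 1.
  i=1: a_1=36, p_1 = 36*18 + 1 = 649, q_1 = 36*1 + 0 = 36.
Indeed p_0^2 - 325*q_0^2 = 324 - 325 = -1, not +1.
Check: 649^2 - 325*36^2 = 421201 - 421200 = 1, so (x, y) = (649, 36) solves the equation, and by the theorem it is the least positive solution.

(x, y) = (649, 36)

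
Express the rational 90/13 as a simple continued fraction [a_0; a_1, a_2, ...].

Run the Euclidean algorithm on 90 and 13; the successive quotients are the partial quotients a_0, a_1, ... (each step inverts the fractional part left over by the previous one):
  90 = 6*13 + 12, so a_0 = 6.
  13 = 1*12 + 1, so a_1 = 1.
  12 = 12*1 + 0, so a_2 = 12.
The remainder reaches 0 after 3 divisions, so the expansion has 3 partial quotients, read off in order.

[6; 1, 12]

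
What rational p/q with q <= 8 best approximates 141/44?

16/5

Expand x = 141/44 as a continued fraction with the Euclidean algorithm:
  141 = 3*44 + 9, so a_0 = 3.
  44 = 4*9 + 8, so a_1 = 4.
  9 = 1*8 + 1, so a_2 = 1.
  8 = 8*1 + 0, so a_3 = 8.
so x = [3; 4, 1, 8].
Convergents (p_i = a_i*p_{i-1} + p_{i-2}, q_i = a_i*q_{i-1} + q_{i-2} with p_{-2}=0, p_{-1}=1, q_{-2}=1, q_{-1}=0), until the denominator exceeds 8:
  i=0: a_0=3, p_0 = 3*1 + 0 = 3, q_0 = 3*0 + 1 = 1.
  i=1: a_1=4, p_1 = 4*3 + 1 = 13, q_1 = 4*1 + 0 = 4.
  i=2: a_2=1, p_2 = 1*13 + 3 = 16, q_2 = 1*4 + 1 = 5.
  i=3: a_3=8, p_3 = 8*16 + 13 = 141, q_3 = 8*5 + 4 = 44.
q_3 = 44 > 8, so the last convergent with denominator <= 8 is p_2/q_2 = 16/5.
The closest fraction with denominator <= 8 is either p_2/q_2 or the intermediate fraction (k*p_2 + p_1)/(k*q_2 + q_1) with the largest k >= 1 whose denominator stays <= 8; these approach x as k grows, and every other convergent or intermediate fraction in range is farther away.
Largest k: floor((8 - q_1)/q_2) = floor((8 - 4)/5) = 0.
Since k = 0, no intermediate fraction beyond p_2/q_2 has denominator <= 8, so the convergent 16/5 is the closest (its error is |141*5 - 16*44|/(44*5) = 1/220).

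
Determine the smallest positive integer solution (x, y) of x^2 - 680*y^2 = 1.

First expand sqrt(680) as a continued fraction. With x_i = (sqrt(680) + m_i)/d_i and (m_0, d_0) = (0, 1): a_0 = floor(sqrt(680)) = 26, since 26^2 = 676 <= 680 < 729 = 27^2.
Iterate m_{i+1} = d_i*a_i - m_i, d_{i+1} = (680 - m_{i+1}^2)/d_i, a_{i+1} = floor((a_0 + m_{i+1})/d_{i+1}):
  m_1 = 1*26 - 0 = 26, d_1 = (680 - 26^2)/1 = 4/1 = 4, a_1 = floor((26 + 26)/4) = 13.
  m_2 = 4*13 - 26 = 26, d_2 = (680 - 26^2)/4 = 4/4 = 1, a_2 = floor((26 + 26)/1) = 52.
  m_3 = 1*52 - 26 = 26, d_3 = (680 - 26^2)/1 = 4/1 = 4: (m_3, d_3) = (m_1, d_1) = (26, 4), so from here the quotients repeat a_1, a_2; the period length is 2.
So sqrt(680) = [26; (13, 52)] with period length k = 2.
k is even, so the fundamental solution of x^2 - 680y^2 = 1 is (p_{k-1}, q_{k-1}) = (p_1, q_1); compute convergents through index 1.
Convergents (p_i = a_i*p_{i-1} + p_{i-2}, q_i = a_i*q_{i-1} + q_{i-2} with p_{-2}=0, p_{-1}=1, q_{-2}=1, q_{-1}=0):
  i=0: a_0=26, p_0 = 26*1 + 0 = 26, q_0 = 26*0 + 1 = 1.
  i=1: a_1=13, p_1 = 13*26 + 1 = 339, q_1 = 13*1 + 0 = 13.
Check: 339^2 - 680*13^2 = 114921 - 114920 = 1, so (x, y) = (339, 13) solves the equation, and by the theorem it is the least positive solution.

(x, y) = (339, 13)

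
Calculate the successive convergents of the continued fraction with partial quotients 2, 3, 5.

2/1, 7/3, 37/16

Using the convergent recurrence p_i = a_i*p_{i-1} + p_{i-2}, q_i = a_i*q_{i-1} + q_{i-2} with p_{-2}=0, p_{-1}=1, q_{-2}=1, q_{-1}=0:
  i=0: a_0=2, p_0 = 2*1 + 0 = 2, q_0 = 2*0 + 1 = 1.
  i=1: a_1=3, p_1 = 3*2 + 1 = 7, q_1 = 3*1 + 0 = 3.
  i=2: a_2=5, p_2 = 5*7 + 2 = 37, q_2 = 5*3 + 1 = 16.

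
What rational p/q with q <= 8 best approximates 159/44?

29/8

Expand x = 159/44 as a continued fraction with the Euclidean algorithm:
  159 = 3*44 + 27, so a_0 = 3.
  44 = 1*27 + 17, so a_1 = 1.
  27 = 1*17 + 10, so a_2 = 1.
  17 = 1*10 + 7, so a_3 = 1.
  10 = 1*7 + 3, so a_4 = 1.
  7 = 2*3 + 1, so a_5 = 2.
  3 = 3*1 + 0, so a_6 = 3.
so x = [3; 1, 1, 1, 1, 2, 3].
Convergents (p_i = a_i*p_{i-1} + p_{i-2}, q_i = a_i*q_{i-1} + q_{i-2} with p_{-2}=0, p_{-1}=1, q_{-2}=1, q_{-1}=0), until the denominator exceeds 8:
  i=0: a_0=3, p_0 = 3*1 + 0 = 3, q_0 = 3*0 + 1 = 1.
  i=1: a_1=1, p_1 = 1*3 + 1 = 4, q_1 = 1*1 + 0 = 1.
  i=2: a_2=1, p_2 = 1*4 + 3 = 7, q_2 = 1*1 + 1 = 2.
  i=3: a_3=1, p_3 = 1*7 + 4 = 11, q_3 = 1*2 + 1 = 3.
  i=4: a_4=1, p_4 = 1*11 + 7 = 18, q_4 = 1*3 + 2 = 5.
  i=5: a_5=2, p_5 = 2*18 + 11 = 47, q_5 = 2*5 + 3 = 13.
q_5 = 13 > 8, so the last convergent with denominator <= 8 is p_4/q_4 = 18/5.
The closest fraction with denominator <= 8 is either p_4/q_4 or the intermediate fraction (k*p_4 + p_3)/(k*q_4 + q_3) with the largest k >= 1 whose denominator stays <= 8; these approach x as k grows, and every other convergent or intermediate fraction in range is farther away.
Largest k: floor((8 - q_3)/q_4) = floor((8 - 3)/5) = 1.
That gives (1*18 + 11)/(1*5 + 3) = 29/8.
Compare the errors: |x - 18/5| = |159*5 - 18*44|/(44*5) = 3/220, and |x - 29/8| = |159*8 - 29*44|/(44*8) = 4/352.
Cross-multiplying, 4*220 = 880 < 1056 = 3*352, so 4/352 is smaller: the intermediate fraction 29/8 is closer to x than 18/5.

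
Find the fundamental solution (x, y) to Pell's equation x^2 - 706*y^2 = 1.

(x, y) = (34595, 1302)

First expand sqrt(706) as a continued fraction. With x_i = (sqrt(706) + m_i)/d_i and (m_0, d_0) = (0, 1): a_0 = floor(sqrt(706)) = 26, since 26^2 = 676 <= 706 < 729 = 27^2.
Iterate m_{i+1} = d_i*a_i - m_i, d_{i+1} = (706 - m_{i+1}^2)/d_i, a_{i+1} = floor((a_0 + m_{i+1})/d_{i+1}):
  m_1 = 1*26 - 0 = 26, d_1 = (706 - 26^2)/1 = 30/1 = 30, a_1 = floor((26 + 26)/30) = 1.
  m_2 = 30*1 - 26 = 4, d_2 = (706 - 4^2)/30 = 690/30 = 23, a_2 = floor((26 + 4)/23) = 1.
  m_3 = 23*1 - 4 = 19, d_3 = (706 - 19^2)/23 = 345/23 = 15, a_3 = floor((26 + 19)/15) = 3.
  m_4 = 15*3 - 19 = 26, d_4 = (706 - 26^2)/15 = 30/15 = 2, a_4 = floor((26 + 26)/2) = 26.
  m_5 = 2*26 - 26 = 26, d_5 = (706 - 26^2)/2 = 30/2 = 15, a_5 = floor((26 + 26)/15) = 3.
  m_6 = 15*3 - 26 = 19, d_6 = (706 - 19^2)/15 = 345/15 = 23, a_6 = floor((26 + 19)/23) = 1.
  m_7 = 23*1 - 19 = 4, d_7 = (706 - 4^2)/23 = 690/23 = 30, a_7 = floor((26 + 4)/30) = 1.
  m_8 = 30*1 - 4 = 26, d_8 = (706 - 26^2)/30 = 30/30 = 1, a_8 = floor((26 + 26)/1) = 52.
  m_9 = 1*52 - 26 = 26, d_9 = (706 - 26^2)/1 = 30/1 = 30: (m_9, d_9) = (m_1, d_1) = (26, 30), so from here the quotients repeat a_1, ..., a_8; the period length is 8.
So sqrt(706) = [26; (1, 1, 3, 26, 3, 1, 1, 52)] with period length k = 8.
k is even, so the fundamental solution of x^2 - 706y^2 = 1 is (p_{k-1}, q_{k-1}) = (p_7, q_7); compute convergents through index 7.
Convergents (p_i = a_i*p_{i-1} + p_{i-2}, q_i = a_i*q_{i-1} + q_{i-2} with p_{-2}=0, p_{-1}=1, q_{-2}=1, q_{-1}=0):
  i=0: a_0=26, p_0 = 26*1 + 0 = 26, q_0 = 26*0 + 1 = 1.
  i=1: a_1=1, p_1 = 1*26 + 1 = 27, q_1 = 1*1 + 0 = 1.
  i=2: a_2=1, p_2 = 1*27 + 26 = 53, q_2 = 1*1 + 1 = 2.
  i=3: a_3=3, p_3 = 3*53 + 27 = 186, q_3 = 3*2 + 1 = 7.
  i=4: a_4=26, p_4 = 26*186 + 53 = 4889, q_4 = 26*7 + 2 = 184.
  i=5: a_5=3, p_5 = 3*4889 + 186 = 14853, q_5 = 3*184 + 7 = 559.
  i=6: a_6=1, p_6 = 1*14853 + 4889 = 19742, q_6 = 1*559 + 184 = 743.
  i=7: a_7=1, p_7 = 1*19742 + 14853 = 34595, q_7 = 1*743 + 559 = 1302.
Check: 34595^2 - 706*1302^2 = 1196814025 - 1196814024 = 1, so (x, y) = (34595, 1302) solves the equation, and by the theorem it is the least positive solution.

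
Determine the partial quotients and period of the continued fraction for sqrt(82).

Write x_i = (sqrt(82) + m_i)/d_i with (m_0, d_0) = (0, 1). a_0 = floor(sqrt(82)) = 9, since 9^2 = 81 <= 82 < 100 = 10^2.
Iterate m_{i+1} = d_i*a_i - m_i, d_{i+1} = (82 - m_{i+1}^2)/d_i, a_{i+1} = floor((a_0 + m_{i+1})/d_{i+1}):
  m_1 = 1*9 - 0 = 9, d_1 = (82 - 9^2)/1 = 1/1 = 1, a_1 = floor((9 + 9)/1) = 18.
  m_2 = 1*18 - 9 = 9, d_2 = (82 - 9^2)/1 = 1/1 = 1: (m_2, d_2) = (m_1, d_1) = (9, 1), so from here the quotient a_1 repeats; the period length is 1.
Hence the expansion of sqrt(82) is a_0 = 9 followed by the repeating block 18 (period 1).

[9; (18)]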